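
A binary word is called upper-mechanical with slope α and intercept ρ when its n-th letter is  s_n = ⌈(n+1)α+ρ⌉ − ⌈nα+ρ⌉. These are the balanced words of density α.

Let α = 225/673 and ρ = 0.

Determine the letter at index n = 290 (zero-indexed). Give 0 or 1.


1

(n+1)α + ρ = (291·225) / 673 = 65475/673
nα + ρ     = (290·225) / 673 = 65250/673
⌈65475/673⌉ = 98,  ⌈65250/673⌉ = 97
s_{290} = 98 − 97 = 1


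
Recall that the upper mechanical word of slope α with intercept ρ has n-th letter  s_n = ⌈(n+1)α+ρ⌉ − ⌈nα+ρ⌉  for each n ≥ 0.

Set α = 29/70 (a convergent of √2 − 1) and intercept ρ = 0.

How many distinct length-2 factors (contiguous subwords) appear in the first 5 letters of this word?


t_n = ⌈(n·29)/70⌉ for n = 0 … 5:
  n=0…5: ⌈0/70⌉=0 ⌈29/70⌉=1 ⌈58/70⌉=1 ⌈87/70⌉=2 ⌈116/70⌉=2 ⌈145/70⌉=3
s_n = t_(n+1) − t_n for n = 0 … 4 gives
prefix = 10101
slide a length-2 window over [0..1] … [3..4] (4 windows); first occurrence of each distinct factor:
  [  0..  1] 10
  [  1..  2] 01
  (the other 2 windows repeat one of these)
distinct factors: {01, 10}
count = 2  (Sturmian bound for length 2 is 3)

2


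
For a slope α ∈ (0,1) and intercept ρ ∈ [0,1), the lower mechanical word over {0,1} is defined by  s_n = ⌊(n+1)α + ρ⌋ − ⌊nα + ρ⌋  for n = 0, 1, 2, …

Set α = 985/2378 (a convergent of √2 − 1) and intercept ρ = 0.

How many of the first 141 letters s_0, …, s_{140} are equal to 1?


#1s = Σ_{n=0}^{140} s_n = Σ_{n=0}^{140} (⌊(n+1)α+ρ⌋ − ⌊nα+ρ⌋)
the sum telescopes: every ⌊nα+ρ⌋ with 0 < n < 141 appears once with + and once with −, leaving ⌊141α+ρ⌋ − ⌊0·α+ρ⌋
141α + ρ = (141·985) / 2378 = 138885/2378
ρ = 0/2378
⌊138885/2378⌋ = 58,  ⌊0/2378⌋ = 0
#1s = 58 − 0 = 58

58


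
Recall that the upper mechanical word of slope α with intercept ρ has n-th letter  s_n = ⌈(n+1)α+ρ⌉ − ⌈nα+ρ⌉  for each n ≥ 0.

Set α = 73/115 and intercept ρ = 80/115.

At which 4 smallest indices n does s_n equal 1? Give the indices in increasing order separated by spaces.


n=0: ⌈153/115⌉−⌈80/115⌉ = 2−1 = 1  ← one
n=1: ⌈226/115⌉−⌈153/115⌉ = 2−2 = 0
n=2: ⌈299/115⌉−⌈226/115⌉ = 3−2 = 1  ← one
n=3: ⌈372/115⌉−⌈299/115⌉ = 4−3 = 1  ← one
n=4: ⌈445/115⌉−⌈372/115⌉ = 4−4 = 0
n=5: ⌈518/115⌉−⌈445/115⌉ = 5−4 = 1  ← one
positions of the first 4 ones: 0 2 3 5

0 2 3 5


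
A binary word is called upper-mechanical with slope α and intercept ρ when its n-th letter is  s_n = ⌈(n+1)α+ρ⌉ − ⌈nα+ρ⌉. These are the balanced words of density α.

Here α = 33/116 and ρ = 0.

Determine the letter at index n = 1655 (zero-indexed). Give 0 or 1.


(n+1)α + ρ = (1656·33) / 116 = 54648/116
nα + ρ     = (1655·33) / 116 = 54615/116
⌈54648/116⌉ = 472,  ⌈54615/116⌉ = 471
s_{1655} = 472 − 471 = 1

1


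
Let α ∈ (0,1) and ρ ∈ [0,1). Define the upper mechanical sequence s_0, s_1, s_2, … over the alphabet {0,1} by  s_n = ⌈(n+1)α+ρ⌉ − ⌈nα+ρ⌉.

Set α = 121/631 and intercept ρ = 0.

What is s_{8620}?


(n+1)α + ρ = (8621·121) / 631 = 1043141/631
nα + ρ     = (8620·121) / 631 = 1043020/631
⌈1043141/631⌉ = 1654,  ⌈1043020/631⌉ = 1653
s_{8620} = 1654 − 1653 = 1

1


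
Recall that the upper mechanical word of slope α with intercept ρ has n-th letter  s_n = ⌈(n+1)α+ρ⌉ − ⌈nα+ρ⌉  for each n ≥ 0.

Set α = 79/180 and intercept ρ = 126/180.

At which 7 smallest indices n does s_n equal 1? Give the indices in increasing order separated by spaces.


0 2 5 7 9 12 14

n=0: ⌈205/180⌉−⌈126/180⌉ = 2−1 = 1  ← one
n=1: ⌈284/180⌉−⌈205/180⌉ = 2−2 = 0
n=2: ⌈363/180⌉−⌈284/180⌉ = 3−2 = 1  ← one
n=3: ⌈442/180⌉−⌈363/180⌉ = 3−3 = 0
n=4: ⌈521/180⌉−⌈442/180⌉ = 3−3 = 0
n=5: ⌈600/180⌉−⌈521/180⌉ = 4−3 = 1  ← one
n=6: ⌈679/180⌉−⌈600/180⌉ = 4−4 = 0
n=7: ⌈758/180⌉−⌈679/180⌉ = 5−4 = 1  ← one
n=8: ⌈837/180⌉−⌈758/180⌉ = 5−5 = 0
n=9: ⌈916/180⌉−⌈837/180⌉ = 6−5 = 1  ← one
n=10: ⌈995/180⌉−⌈916/180⌉ = 6−6 = 0
n=11: ⌈1074/180⌉−⌈995/180⌉ = 6−6 = 0
n=12: ⌈1153/180⌉−⌈1074/180⌉ = 7−6 = 1  ← one
n=13: ⌈1232/180⌉−⌈1153/180⌉ = 7−7 = 0
n=14: ⌈1311/180⌉−⌈1232/180⌉ = 8−7 = 1  ← one
positions of the first 7 ones: 0 2 5 7 9 12 14


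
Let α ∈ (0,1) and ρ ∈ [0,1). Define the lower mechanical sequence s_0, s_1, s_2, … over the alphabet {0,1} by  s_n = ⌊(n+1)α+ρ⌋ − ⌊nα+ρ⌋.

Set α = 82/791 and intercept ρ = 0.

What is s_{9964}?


1

(n+1)α + ρ = (9965·82) / 791 = 817130/791
nα + ρ     = (9964·82) / 791 = 817048/791
⌊817130/791⌋ = 1033,  ⌊817048/791⌋ = 1032
s_{9964} = 1033 − 1032 = 1


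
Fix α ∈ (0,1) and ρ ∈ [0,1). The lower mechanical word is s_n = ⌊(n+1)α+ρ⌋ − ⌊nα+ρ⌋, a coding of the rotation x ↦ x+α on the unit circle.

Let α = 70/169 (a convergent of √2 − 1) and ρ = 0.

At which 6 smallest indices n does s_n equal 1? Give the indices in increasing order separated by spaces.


2 4 7 9 12 14

n=0: ⌊70/169⌋−⌊0/169⌋ = 0−0 = 0
n=1: ⌊140/169⌋−⌊70/169⌋ = 0−0 = 0
n=2: ⌊210/169⌋−⌊140/169⌋ = 1−0 = 1  ← one
n=3: ⌊280/169⌋−⌊210/169⌋ = 1−1 = 0
n=4: ⌊350/169⌋−⌊280/169⌋ = 2−1 = 1  ← one
n=5: ⌊420/169⌋−⌊350/169⌋ = 2−2 = 0
n=6: ⌊490/169⌋−⌊420/169⌋ = 2−2 = 0
n=7: ⌊560/169⌋−⌊490/169⌋ = 3−2 = 1  ← one
n=8: ⌊630/169⌋−⌊560/169⌋ = 3−3 = 0
n=9: ⌊700/169⌋−⌊630/169⌋ = 4−3 = 1  ← one
n=10: ⌊770/169⌋−⌊700/169⌋ = 4−4 = 0
n=11: ⌊840/169⌋−⌊770/169⌋ = 4−4 = 0
n=12: ⌊910/169⌋−⌊840/169⌋ = 5−4 = 1  ← one
n=13: ⌊980/169⌋−⌊910/169⌋ = 5−5 = 0
n=14: ⌊1050/169⌋−⌊980/169⌋ = 6−5 = 1  ← one
positions of the first 6 ones: 2 4 7 9 12 14


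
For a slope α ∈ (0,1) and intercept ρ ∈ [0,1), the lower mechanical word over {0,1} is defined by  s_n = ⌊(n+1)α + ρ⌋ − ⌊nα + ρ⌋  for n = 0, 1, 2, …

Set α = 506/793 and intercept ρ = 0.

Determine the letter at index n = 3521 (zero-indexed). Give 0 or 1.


(n+1)α + ρ = (3522·506) / 793 = 1782132/793
nα + ρ     = (3521·506) / 793 = 1781626/793
⌊1782132/793⌋ = 2247,  ⌊1781626/793⌋ = 2246
s_{3521} = 2247 − 2246 = 1

1


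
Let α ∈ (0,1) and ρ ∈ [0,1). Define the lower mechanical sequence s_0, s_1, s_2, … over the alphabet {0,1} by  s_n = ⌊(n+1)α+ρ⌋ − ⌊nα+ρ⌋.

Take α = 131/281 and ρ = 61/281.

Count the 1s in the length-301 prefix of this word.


#1s = Σ_{n=0}^{300} s_n = Σ_{n=0}^{300} (⌊(n+1)α+ρ⌋ − ⌊nα+ρ⌋)
the sum telescopes: every ⌊nα+ρ⌋ with 0 < n < 301 appears once with + and once with −, leaving ⌊301α+ρ⌋ − ⌊0·α+ρ⌋
301α + ρ = (301·131 + 61) / 281 = 39492/281
ρ = 61/281
⌊39492/281⌋ = 140,  ⌊61/281⌋ = 0
#1s = 140 − 0 = 140

140


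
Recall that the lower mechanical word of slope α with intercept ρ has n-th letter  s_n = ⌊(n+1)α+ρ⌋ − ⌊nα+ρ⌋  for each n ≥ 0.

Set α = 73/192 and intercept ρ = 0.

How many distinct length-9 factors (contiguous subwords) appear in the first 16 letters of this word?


8

t_n = ⌊(n·73)/192⌋ for n = 0 … 16:
  n=0…9: ⌊0/192⌋=0 ⌊73/192⌋=0 ⌊146/192⌋=0 ⌊219/192⌋=1 ⌊292/192⌋=1 ⌊365/192⌋=1 ⌊438/192⌋=2 ⌊511/192⌋=2 ⌊584/192⌋=3 ⌊657/192⌋=3
  n=10…16: ⌊730/192⌋=3 ⌊803/192⌋=4 ⌊876/192⌋=4 ⌊949/192⌋=4 ⌊1022/192⌋=5 ⌊1095/192⌋=5 ⌊1168/192⌋=6
s_n = t_(n+1) − t_n for n = 0 … 15 gives
prefix = 0010010100100101
slide a length-9 window over [0..8] … [7..15] (8 windows); first occurrence of each distinct factor:
  [  0..  8] 001001010
  [  1..  9] 010010100
  [  2.. 10] 100101001
  [  3.. 11] 001010010
  [  4.. 12] 010100100
  [  5.. 13] 101001001
  [  6.. 14] 010010010
  [  7.. 15] 100100101
distinct factors: {001001010, 001010010, 010010010, 010010100, 010100100, 100100101, 100101001, 101001001}
count = 8  (Sturmian bound for length 9 is 10)


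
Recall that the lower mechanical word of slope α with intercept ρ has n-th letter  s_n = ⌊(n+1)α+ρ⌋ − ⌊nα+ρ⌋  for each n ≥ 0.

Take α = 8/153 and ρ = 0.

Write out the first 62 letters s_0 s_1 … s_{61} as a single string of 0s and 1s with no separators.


n=0: ⌊(1·8)/153⌋ − ⌊(0·8)/153⌋ = ⌊8/153⌋ − ⌊0/153⌋ = 0 − 0 = 0
n=1: ⌊(2·8)/153⌋ − ⌊(1·8)/153⌋ = ⌊16/153⌋ − ⌊8/153⌋ = 0 − 0 = 0
n=2: ⌊(3·8)/153⌋ − ⌊(2·8)/153⌋ = ⌊24/153⌋ − ⌊16/153⌋ = 0 − 0 = 0
n=3: ⌊(4·8)/153⌋ − ⌊(3·8)/153⌋ = ⌊32/153⌋ − ⌊24/153⌋ = 0 − 0 = 0
n=4: ⌊(5·8)/153⌋ − ⌊(4·8)/153⌋ = ⌊40/153⌋ − ⌊32/153⌋ = 0 − 0 = 0
n=5: ⌊(6·8)/153⌋ − ⌊(5·8)/153⌋ = ⌊48/153⌋ − ⌊40/153⌋ = 0 − 0 = 0
n=6: ⌊(7·8)/153⌋ − ⌊(6·8)/153⌋ = ⌊56/153⌋ − ⌊48/153⌋ = 0 − 0 = 0
n=7: ⌊(8·8)/153⌋ − ⌊(7·8)/153⌋ = ⌊64/153⌋ − ⌊56/153⌋ = 0 − 0 = 0
n=8: ⌊(9·8)/153⌋ − ⌊(8·8)/153⌋ = ⌊72/153⌋ − ⌊64/153⌋ = 0 − 0 = 0
n=9: ⌊(10·8)/153⌋ − ⌊(9·8)/153⌋ = ⌊80/153⌋ − ⌊72/153⌋ = 0 − 0 = 0
n=10: ⌊(11·8)/153⌋ − ⌊(10·8)/153⌋ = ⌊88/153⌋ − ⌊80/153⌋ = 0 − 0 = 0
n=11: ⌊(12·8)/153⌋ − ⌊(11·8)/153⌋ = ⌊96/153⌋ − ⌊88/153⌋ = 0 − 0 = 0
n=12: ⌊(13·8)/153⌋ − ⌊(12·8)/153⌋ = ⌊104/153⌋ − ⌊96/153⌋ = 0 − 0 = 0
n=13: ⌊(14·8)/153⌋ − ⌊(13·8)/153⌋ = ⌊112/153⌋ − ⌊104/153⌋ = 0 − 0 = 0
n=14: ⌊(15·8)/153⌋ − ⌊(14·8)/153⌋ = ⌊120/153⌋ − ⌊112/153⌋ = 0 − 0 = 0
n=15: ⌊(16·8)/153⌋ − ⌊(15·8)/153⌋ = ⌊128/153⌋ − ⌊120/153⌋ = 0 − 0 = 0
n=16: ⌊(17·8)/153⌋ − ⌊(16·8)/153⌋ = ⌊136/153⌋ − ⌊128/153⌋ = 0 − 0 = 0
n=17: ⌊(18·8)/153⌋ − ⌊(17·8)/153⌋ = ⌊144/153⌋ − ⌊136/153⌋ = 0 − 0 = 0
n=18: ⌊(19·8)/153⌋ − ⌊(18·8)/153⌋ = ⌊152/153⌋ − ⌊144/153⌋ = 0 − 0 = 0
n=19: ⌊(20·8)/153⌋ − ⌊(19·8)/153⌋ = ⌊160/153⌋ − ⌊152/153⌋ = 1 − 0 = 1
n=20: ⌊(21·8)/153⌋ − ⌊(20·8)/153⌋ = ⌊168/153⌋ − ⌊160/153⌋ = 1 − 1 = 0
n=21: ⌊(22·8)/153⌋ − ⌊(21·8)/153⌋ = ⌊176/153⌋ − ⌊168/153⌋ = 1 − 1 = 0
n=22: ⌊(23·8)/153⌋ − ⌊(22·8)/153⌋ = ⌊184/153⌋ − ⌊176/153⌋ = 1 − 1 = 0
n=23: ⌊(24·8)/153⌋ − ⌊(23·8)/153⌋ = ⌊192/153⌋ − ⌊184/153⌋ = 1 − 1 = 0
n=24: ⌊(25·8)/153⌋ − ⌊(24·8)/153⌋ = ⌊200/153⌋ − ⌊192/153⌋ = 1 − 1 = 0
n=25: ⌊(26·8)/153⌋ − ⌊(25·8)/153⌋ = ⌊208/153⌋ − ⌊200/153⌋ = 1 − 1 = 0
n=26: ⌊(27·8)/153⌋ − ⌊(26·8)/153⌋ = ⌊216/153⌋ − ⌊208/153⌋ = 1 − 1 = 0
n=27: ⌊(28·8)/153⌋ − ⌊(27·8)/153⌋ = ⌊224/153⌋ − ⌊216/153⌋ = 1 − 1 = 0
n=28: ⌊(29·8)/153⌋ − ⌊(28·8)/153⌋ = ⌊232/153⌋ − ⌊224/153⌋ = 1 − 1 = 0
n=29: ⌊(30·8)/153⌋ − ⌊(29·8)/153⌋ = ⌊240/153⌋ − ⌊232/153⌋ = 1 − 1 = 0
n=30: ⌊(31·8)/153⌋ − ⌊(30·8)/153⌋ = ⌊248/153⌋ − ⌊240/153⌋ = 1 − 1 = 0
n=31: ⌊(32·8)/153⌋ − ⌊(31·8)/153⌋ = ⌊256/153⌋ − ⌊248/153⌋ = 1 − 1 = 0
n=32: ⌊(33·8)/153⌋ − ⌊(32·8)/153⌋ = ⌊264/153⌋ − ⌊256/153⌋ = 1 − 1 = 0
n=33: ⌊(34·8)/153⌋ − ⌊(33·8)/153⌋ = ⌊272/153⌋ − ⌊264/153⌋ = 1 − 1 = 0
n=34: ⌊(35·8)/153⌋ − ⌊(34·8)/153⌋ = ⌊280/153⌋ − ⌊272/153⌋ = 1 − 1 = 0
n=35: ⌊(36·8)/153⌋ − ⌊(35·8)/153⌋ = ⌊288/153⌋ − ⌊280/153⌋ = 1 − 1 = 0
n=36: ⌊(37·8)/153⌋ − ⌊(36·8)/153⌋ = ⌊296/153⌋ − ⌊288/153⌋ = 1 − 1 = 0
n=37: ⌊(38·8)/153⌋ − ⌊(37·8)/153⌋ = ⌊304/153⌋ − ⌊296/153⌋ = 1 − 1 = 0
n=38: ⌊(39·8)/153⌋ − ⌊(38·8)/153⌋ = ⌊312/153⌋ − ⌊304/153⌋ = 2 − 1 = 1
n=39: ⌊(40·8)/153⌋ − ⌊(39·8)/153⌋ = ⌊320/153⌋ − ⌊312/153⌋ = 2 − 2 = 0
n=40: ⌊(41·8)/153⌋ − ⌊(40·8)/153⌋ = ⌊328/153⌋ − ⌊320/153⌋ = 2 − 2 = 0
n=41: ⌊(42·8)/153⌋ − ⌊(41·8)/153⌋ = ⌊336/153⌋ − ⌊328/153⌋ = 2 − 2 = 0
n=42: ⌊(43·8)/153⌋ − ⌊(42·8)/153⌋ = ⌊344/153⌋ − ⌊336/153⌋ = 2 − 2 = 0
n=43: ⌊(44·8)/153⌋ − ⌊(43·8)/153⌋ = ⌊352/153⌋ − ⌊344/153⌋ = 2 − 2 = 0
n=44: ⌊(45·8)/153⌋ − ⌊(44·8)/153⌋ = ⌊360/153⌋ − ⌊352/153⌋ = 2 − 2 = 0
n=45: ⌊(46·8)/153⌋ − ⌊(45·8)/153⌋ = ⌊368/153⌋ − ⌊360/153⌋ = 2 − 2 = 0
n=46: ⌊(47·8)/153⌋ − ⌊(46·8)/153⌋ = ⌊376/153⌋ − ⌊368/153⌋ = 2 − 2 = 0
n=47: ⌊(48·8)/153⌋ − ⌊(47·8)/153⌋ = ⌊384/153⌋ − ⌊376/153⌋ = 2 − 2 = 0
n=48: ⌊(49·8)/153⌋ − ⌊(48·8)/153⌋ = ⌊392/153⌋ − ⌊384/153⌋ = 2 − 2 = 0
n=49: ⌊(50·8)/153⌋ − ⌊(49·8)/153⌋ = ⌊400/153⌋ − ⌊392/153⌋ = 2 − 2 = 0
n=50: ⌊(51·8)/153⌋ − ⌊(50·8)/153⌋ = ⌊408/153⌋ − ⌊400/153⌋ = 2 − 2 = 0
n=51: ⌊(52·8)/153⌋ − ⌊(51·8)/153⌋ = ⌊416/153⌋ − ⌊408/153⌋ = 2 − 2 = 0
n=52: ⌊(53·8)/153⌋ − ⌊(52·8)/153⌋ = ⌊424/153⌋ − ⌊416/153⌋ = 2 − 2 = 0
n=53: ⌊(54·8)/153⌋ − ⌊(53·8)/153⌋ = ⌊432/153⌋ − ⌊424/153⌋ = 2 − 2 = 0
n=54: ⌊(55·8)/153⌋ − ⌊(54·8)/153⌋ = ⌊440/153⌋ − ⌊432/153⌋ = 2 − 2 = 0
n=55: ⌊(56·8)/153⌋ − ⌊(55·8)/153⌋ = ⌊448/153⌋ − ⌊440/153⌋ = 2 − 2 = 0
n=56: ⌊(57·8)/153⌋ − ⌊(56·8)/153⌋ = ⌊456/153⌋ − ⌊448/153⌋ = 2 − 2 = 0
n=57: ⌊(58·8)/153⌋ − ⌊(57·8)/153⌋ = ⌊464/153⌋ − ⌊456/153⌋ = 3 − 2 = 1
n=58: ⌊(59·8)/153⌋ − ⌊(58·8)/153⌋ = ⌊472/153⌋ − ⌊464/153⌋ = 3 − 3 = 0
n=59: ⌊(60·8)/153⌋ − ⌊(59·8)/153⌋ = ⌊480/153⌋ − ⌊472/153⌋ = 3 − 3 = 0
n=60: ⌊(61·8)/153⌋ − ⌊(60·8)/153⌋ = ⌊488/153⌋ − ⌊480/153⌋ = 3 − 3 = 0
n=61: ⌊(62·8)/153⌋ − ⌊(61·8)/153⌋ = ⌊496/153⌋ − ⌊488/153⌋ = 3 − 3 = 0

00000000000000000001000000000000000000100000000000000000010000


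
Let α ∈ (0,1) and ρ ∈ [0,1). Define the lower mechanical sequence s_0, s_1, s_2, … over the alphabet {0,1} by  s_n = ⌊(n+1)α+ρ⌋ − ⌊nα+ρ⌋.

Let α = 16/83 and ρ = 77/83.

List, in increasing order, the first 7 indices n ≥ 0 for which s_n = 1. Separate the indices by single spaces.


n=0: ⌊93/83⌋−⌊77/83⌋ = 1−0 = 1  ← one
n=1: ⌊109/83⌋−⌊93/83⌋ = 1−1 = 0
n=2: ⌊125/83⌋−⌊109/83⌋ = 1−1 = 0
n=3: ⌊141/83⌋−⌊125/83⌋ = 1−1 = 0
n=4: ⌊157/83⌋−⌊141/83⌋ = 1−1 = 0
n=5: ⌊173/83⌋−⌊157/83⌋ = 2−1 = 1  ← one
n=6: ⌊189/83⌋−⌊173/83⌋ = 2−2 = 0
n=7: ⌊205/83⌋−⌊189/83⌋ = 2−2 = 0
n=8: ⌊221/83⌋−⌊205/83⌋ = 2−2 = 0
n=9: ⌊237/83⌋−⌊221/83⌋ = 2−2 = 0
n=10: ⌊253/83⌋−⌊237/83⌋ = 3−2 = 1  ← one
n=11: ⌊269/83⌋−⌊253/83⌋ = 3−3 = 0
n=12: ⌊285/83⌋−⌊269/83⌋ = 3−3 = 0
n=13: ⌊301/83⌋−⌊285/83⌋ = 3−3 = 0
n=14: ⌊317/83⌋−⌊301/83⌋ = 3−3 = 0
n=15: ⌊333/83⌋−⌊317/83⌋ = 4−3 = 1  ← one
n=16: ⌊349/83⌋−⌊333/83⌋ = 4−4 = 0
n=17: ⌊365/83⌋−⌊349/83⌋ = 4−4 = 0
n=18: ⌊381/83⌋−⌊365/83⌋ = 4−4 = 0
n=19: ⌊397/83⌋−⌊381/83⌋ = 4−4 = 0
n=20: ⌊413/83⌋−⌊397/83⌋ = 4−4 = 0
n=21: ⌊429/83⌋−⌊413/83⌋ = 5−4 = 1  ← one
n=22: ⌊445/83⌋−⌊429/83⌋ = 5−5 = 0
n=23: ⌊461/83⌋−⌊445/83⌋ = 5−5 = 0
n=24: ⌊477/83⌋−⌊461/83⌋ = 5−5 = 0
n=25: ⌊493/83⌋−⌊477/83⌋ = 5−5 = 0
n=26: ⌊509/83⌋−⌊493/83⌋ = 6−5 = 1  ← one
n=27: ⌊525/83⌋−⌊509/83⌋ = 6−6 = 0
n=28: ⌊541/83⌋−⌊525/83⌋ = 6−6 = 0
n=29: ⌊557/83⌋−⌊541/83⌋ = 6−6 = 0
n=30: ⌊573/83⌋−⌊557/83⌋ = 6−6 = 0
n=31: ⌊589/83⌋−⌊573/83⌋ = 7−6 = 1  ← one
positions of the first 7 ones: 0 5 10 15 21 26 31

0 5 10 15 21 26 31


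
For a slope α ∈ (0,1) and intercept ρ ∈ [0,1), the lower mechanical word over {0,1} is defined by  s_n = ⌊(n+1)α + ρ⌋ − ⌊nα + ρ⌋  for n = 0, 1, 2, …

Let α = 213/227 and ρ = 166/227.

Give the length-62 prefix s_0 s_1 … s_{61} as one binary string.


n=0: ⌊(1·213+166)/227⌋ − ⌊(0·213+166)/227⌋ = ⌊379/227⌋ − ⌊166/227⌋ = 1 − 0 = 1
n=1: ⌊(2·213+166)/227⌋ − ⌊(1·213+166)/227⌋ = ⌊592/227⌋ − ⌊379/227⌋ = 2 − 1 = 1
n=2: ⌊(3·213+166)/227⌋ − ⌊(2·213+166)/227⌋ = ⌊805/227⌋ − ⌊592/227⌋ = 3 − 2 = 1
n=3: ⌊(4·213+166)/227⌋ − ⌊(3·213+166)/227⌋ = ⌊1018/227⌋ − ⌊805/227⌋ = 4 − 3 = 1
n=4: ⌊(5·213+166)/227⌋ − ⌊(4·213+166)/227⌋ = ⌊1231/227⌋ − ⌊1018/227⌋ = 5 − 4 = 1
n=5: ⌊(6·213+166)/227⌋ − ⌊(5·213+166)/227⌋ = ⌊1444/227⌋ − ⌊1231/227⌋ = 6 − 5 = 1
n=6: ⌊(7·213+166)/227⌋ − ⌊(6·213+166)/227⌋ = ⌊1657/227⌋ − ⌊1444/227⌋ = 7 − 6 = 1
n=7: ⌊(8·213+166)/227⌋ − ⌊(7·213+166)/227⌋ = ⌊1870/227⌋ − ⌊1657/227⌋ = 8 − 7 = 1
n=8: ⌊(9·213+166)/227⌋ − ⌊(8·213+166)/227⌋ = ⌊2083/227⌋ − ⌊1870/227⌋ = 9 − 8 = 1
n=9: ⌊(10·213+166)/227⌋ − ⌊(9·213+166)/227⌋ = ⌊2296/227⌋ − ⌊2083/227⌋ = 10 − 9 = 1
n=10: ⌊(11·213+166)/227⌋ − ⌊(10·213+166)/227⌋ = ⌊2509/227⌋ − ⌊2296/227⌋ = 11 − 10 = 1
n=11: ⌊(12·213+166)/227⌋ − ⌊(11·213+166)/227⌋ = ⌊2722/227⌋ − ⌊2509/227⌋ = 11 − 11 = 0
n=12: ⌊(13·213+166)/227⌋ − ⌊(12·213+166)/227⌋ = ⌊2935/227⌋ − ⌊2722/227⌋ = 12 − 11 = 1
n=13: ⌊(14·213+166)/227⌋ − ⌊(13·213+166)/227⌋ = ⌊3148/227⌋ − ⌊2935/227⌋ = 13 − 12 = 1
n=14: ⌊(15·213+166)/227⌋ − ⌊(14·213+166)/227⌋ = ⌊3361/227⌋ − ⌊3148/227⌋ = 14 − 13 = 1
n=15: ⌊(16·213+166)/227⌋ − ⌊(15·213+166)/227⌋ = ⌊3574/227⌋ − ⌊3361/227⌋ = 15 − 14 = 1
n=16: ⌊(17·213+166)/227⌋ − ⌊(16·213+166)/227⌋ = ⌊3787/227⌋ − ⌊3574/227⌋ = 16 − 15 = 1
n=17: ⌊(18·213+166)/227⌋ − ⌊(17·213+166)/227⌋ = ⌊4000/227⌋ − ⌊3787/227⌋ = 17 − 16 = 1
n=18: ⌊(19·213+166)/227⌋ − ⌊(18·213+166)/227⌋ = ⌊4213/227⌋ − ⌊4000/227⌋ = 18 − 17 = 1
n=19: ⌊(20·213+166)/227⌋ − ⌊(19·213+166)/227⌋ = ⌊4426/227⌋ − ⌊4213/227⌋ = 19 − 18 = 1
n=20: ⌊(21·213+166)/227⌋ − ⌊(20·213+166)/227⌋ = ⌊4639/227⌋ − ⌊4426/227⌋ = 20 − 19 = 1
n=21: ⌊(22·213+166)/227⌋ − ⌊(21·213+166)/227⌋ = ⌊4852/227⌋ − ⌊4639/227⌋ = 21 − 20 = 1
n=22: ⌊(23·213+166)/227⌋ − ⌊(22·213+166)/227⌋ = ⌊5065/227⌋ − ⌊4852/227⌋ = 22 − 21 = 1
n=23: ⌊(24·213+166)/227⌋ − ⌊(23·213+166)/227⌋ = ⌊5278/227⌋ − ⌊5065/227⌋ = 23 − 22 = 1
n=24: ⌊(25·213+166)/227⌋ − ⌊(24·213+166)/227⌋ = ⌊5491/227⌋ − ⌊5278/227⌋ = 24 − 23 = 1
n=25: ⌊(26·213+166)/227⌋ − ⌊(25·213+166)/227⌋ = ⌊5704/227⌋ − ⌊5491/227⌋ = 25 − 24 = 1
n=26: ⌊(27·213+166)/227⌋ − ⌊(26·213+166)/227⌋ = ⌊5917/227⌋ − ⌊5704/227⌋ = 26 − 25 = 1
n=27: ⌊(28·213+166)/227⌋ − ⌊(27·213+166)/227⌋ = ⌊6130/227⌋ − ⌊5917/227⌋ = 27 − 26 = 1
n=28: ⌊(29·213+166)/227⌋ − ⌊(28·213+166)/227⌋ = ⌊6343/227⌋ − ⌊6130/227⌋ = 27 − 27 = 0
n=29: ⌊(30·213+166)/227⌋ − ⌊(29·213+166)/227⌋ = ⌊6556/227⌋ − ⌊6343/227⌋ = 28 − 27 = 1
n=30: ⌊(31·213+166)/227⌋ − ⌊(30·213+166)/227⌋ = ⌊6769/227⌋ − ⌊6556/227⌋ = 29 − 28 = 1
n=31: ⌊(32·213+166)/227⌋ − ⌊(31·213+166)/227⌋ = ⌊6982/227⌋ − ⌊6769/227⌋ = 30 − 29 = 1
n=32: ⌊(33·213+166)/227⌋ − ⌊(32·213+166)/227⌋ = ⌊7195/227⌋ − ⌊6982/227⌋ = 31 − 30 = 1
n=33: ⌊(34·213+166)/227⌋ − ⌊(33·213+166)/227⌋ = ⌊7408/227⌋ − ⌊7195/227⌋ = 32 − 31 = 1
n=34: ⌊(35·213+166)/227⌋ − ⌊(34·213+166)/227⌋ = ⌊7621/227⌋ − ⌊7408/227⌋ = 33 − 32 = 1
n=35: ⌊(36·213+166)/227⌋ − ⌊(35·213+166)/227⌋ = ⌊7834/227⌋ − ⌊7621/227⌋ = 34 − 33 = 1
n=36: ⌊(37·213+166)/227⌋ − ⌊(36·213+166)/227⌋ = ⌊8047/227⌋ − ⌊7834/227⌋ = 35 − 34 = 1
n=37: ⌊(38·213+166)/227⌋ − ⌊(37·213+166)/227⌋ = ⌊8260/227⌋ − ⌊8047/227⌋ = 36 − 35 = 1
n=38: ⌊(39·213+166)/227⌋ − ⌊(38·213+166)/227⌋ = ⌊8473/227⌋ − ⌊8260/227⌋ = 37 − 36 = 1
n=39: ⌊(40·213+166)/227⌋ − ⌊(39·213+166)/227⌋ = ⌊8686/227⌋ − ⌊8473/227⌋ = 38 − 37 = 1
n=40: ⌊(41·213+166)/227⌋ − ⌊(40·213+166)/227⌋ = ⌊8899/227⌋ − ⌊8686/227⌋ = 39 − 38 = 1
n=41: ⌊(42·213+166)/227⌋ − ⌊(41·213+166)/227⌋ = ⌊9112/227⌋ − ⌊8899/227⌋ = 40 − 39 = 1
n=42: ⌊(43·213+166)/227⌋ − ⌊(42·213+166)/227⌋ = ⌊9325/227⌋ − ⌊9112/227⌋ = 41 − 40 = 1
n=43: ⌊(44·213+166)/227⌋ − ⌊(43·213+166)/227⌋ = ⌊9538/227⌋ − ⌊9325/227⌋ = 42 − 41 = 1
n=44: ⌊(45·213+166)/227⌋ − ⌊(44·213+166)/227⌋ = ⌊9751/227⌋ − ⌊9538/227⌋ = 42 − 42 = 0
n=45: ⌊(46·213+166)/227⌋ − ⌊(45·213+166)/227⌋ = ⌊9964/227⌋ − ⌊9751/227⌋ = 43 − 42 = 1
n=46: ⌊(47·213+166)/227⌋ − ⌊(46·213+166)/227⌋ = ⌊10177/227⌋ − ⌊9964/227⌋ = 44 − 43 = 1
n=47: ⌊(48·213+166)/227⌋ − ⌊(47·213+166)/227⌋ = ⌊10390/227⌋ − ⌊10177/227⌋ = 45 − 44 = 1
n=48: ⌊(49·213+166)/227⌋ − ⌊(48·213+166)/227⌋ = ⌊10603/227⌋ − ⌊10390/227⌋ = 46 − 45 = 1
n=49: ⌊(50·213+166)/227⌋ − ⌊(49·213+166)/227⌋ = ⌊10816/227⌋ − ⌊10603/227⌋ = 47 − 46 = 1
n=50: ⌊(51·213+166)/227⌋ − ⌊(50·213+166)/227⌋ = ⌊11029/227⌋ − ⌊10816/227⌋ = 48 − 47 = 1
n=51: ⌊(52·213+166)/227⌋ − ⌊(51·213+166)/227⌋ = ⌊11242/227⌋ − ⌊11029/227⌋ = 49 − 48 = 1
n=52: ⌊(53·213+166)/227⌋ − ⌊(52·213+166)/227⌋ = ⌊11455/227⌋ − ⌊11242/227⌋ = 50 − 49 = 1
n=53: ⌊(54·213+166)/227⌋ − ⌊(53·213+166)/227⌋ = ⌊11668/227⌋ − ⌊11455/227⌋ = 51 − 50 = 1
n=54: ⌊(55·213+166)/227⌋ − ⌊(54·213+166)/227⌋ = ⌊11881/227⌋ − ⌊11668/227⌋ = 52 − 51 = 1
n=55: ⌊(56·213+166)/227⌋ − ⌊(55·213+166)/227⌋ = ⌊12094/227⌋ − ⌊11881/227⌋ = 53 − 52 = 1
n=56: ⌊(57·213+166)/227⌋ − ⌊(56·213+166)/227⌋ = ⌊12307/227⌋ − ⌊12094/227⌋ = 54 − 53 = 1
n=57: ⌊(58·213+166)/227⌋ − ⌊(57·213+166)/227⌋ = ⌊12520/227⌋ − ⌊12307/227⌋ = 55 − 54 = 1
n=58: ⌊(59·213+166)/227⌋ − ⌊(58·213+166)/227⌋ = ⌊12733/227⌋ − ⌊12520/227⌋ = 56 − 55 = 1
n=59: ⌊(60·213+166)/227⌋ − ⌊(59·213+166)/227⌋ = ⌊12946/227⌋ − ⌊12733/227⌋ = 57 − 56 = 1
n=60: ⌊(61·213+166)/227⌋ − ⌊(60·213+166)/227⌋ = ⌊13159/227⌋ − ⌊12946/227⌋ = 57 − 57 = 0
n=61: ⌊(62·213+166)/227⌋ − ⌊(61·213+166)/227⌋ = ⌊13372/227⌋ − ⌊13159/227⌋ = 58 − 57 = 1

11111111111011111111111111110111111111111111011111111111111101


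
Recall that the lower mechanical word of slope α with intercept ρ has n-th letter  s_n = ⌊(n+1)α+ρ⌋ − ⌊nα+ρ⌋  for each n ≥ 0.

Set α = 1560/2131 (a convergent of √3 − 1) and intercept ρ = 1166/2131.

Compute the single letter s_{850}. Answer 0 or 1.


(n+1)α + ρ = (851·1560 + 1166) / 2131 = 1328726/2131
nα + ρ     = (850·1560 + 1166) / 2131 = 1327166/2131
⌊1328726/2131⌋ = 623,  ⌊1327166/2131⌋ = 622
s_{850} = 623 − 622 = 1

1


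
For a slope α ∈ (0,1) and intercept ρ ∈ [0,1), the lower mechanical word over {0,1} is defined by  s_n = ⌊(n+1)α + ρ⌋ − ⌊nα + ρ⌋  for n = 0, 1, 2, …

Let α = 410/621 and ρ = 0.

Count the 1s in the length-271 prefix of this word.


178

#1s = Σ_{n=0}^{270} s_n = Σ_{n=0}^{270} (⌊(n+1)α+ρ⌋ − ⌊nα+ρ⌋)
the sum telescopes: every ⌊nα+ρ⌋ with 0 < n < 271 appears once with + and once with −, leaving ⌊271α+ρ⌋ − ⌊0·α+ρ⌋
271α + ρ = (271·410) / 621 = 111110/621
ρ = 0/621
⌊111110/621⌋ = 178,  ⌊0/621⌋ = 0
#1s = 178 − 0 = 178


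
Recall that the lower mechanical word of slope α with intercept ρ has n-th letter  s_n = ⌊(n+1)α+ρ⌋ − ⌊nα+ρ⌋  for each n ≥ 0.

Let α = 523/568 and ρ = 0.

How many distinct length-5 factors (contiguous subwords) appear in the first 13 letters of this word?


3

t_n = ⌊(n·523)/568⌋ for n = 0 … 13:
  n=0…9: ⌊0/568⌋=0 ⌊523/568⌋=0 ⌊1046/568⌋=1 ⌊1569/568⌋=2 ⌊2092/568⌋=3 ⌊2615/568⌋=4 ⌊3138/568⌋=5 ⌊3661/568⌋=6 ⌊4184/568⌋=7 ⌊4707/568⌋=8
  n=10…13: ⌊5230/568⌋=9 ⌊5753/568⌋=10 ⌊6276/568⌋=11 ⌊6799/568⌋=11
s_n = t_(n+1) − t_n for n = 0 … 12 gives
prefix = 0111111111110
slide a length-5 window over [0..4] … [8..12] (9 windows); first occurrence of each distinct factor:
  [  0..  4] 01111
  [  1..  5] 11111
  [  8.. 12] 11110
  (the other 6 windows repeat one of these)
distinct factors: {01111, 11110, 11111}
count = 3  (Sturmian bound for length 5 is 6)


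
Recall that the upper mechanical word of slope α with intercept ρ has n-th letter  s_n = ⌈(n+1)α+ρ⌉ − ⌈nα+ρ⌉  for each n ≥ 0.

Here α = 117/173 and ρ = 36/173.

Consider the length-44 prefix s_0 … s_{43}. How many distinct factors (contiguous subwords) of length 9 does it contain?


t_n = ⌈(n·117+36)/173⌉ for n = 0 … 44:
  n=0…9: ⌈36/173⌉=1 ⌈153/173⌉=1 ⌈270/173⌉=2 ⌈387/173⌉=3 ⌈504/173⌉=3 ⌈621/173⌉=4 ⌈738/173⌉=5 ⌈855/173⌉=5 ⌈972/173⌉=6 ⌈1089/173⌉=7
  n=10…19: ⌈1206/173⌉=7 ⌈1323/173⌉=8 ⌈1440/173⌉=9 ⌈1557/173⌉=9 ⌈1674/173⌉=10 ⌈1791/173⌉=11 ⌈1908/173⌉=12 ⌈2025/173⌉=12 ⌈2142/173⌉=13 ⌈2259/173⌉=14
  n=20…29: ⌈2376/173⌉=14 ⌈2493/173⌉=15 ⌈2610/173⌉=16 ⌈2727/173⌉=16 ⌈2844/173⌉=17 ⌈2961/173⌉=18 ⌈3078/173⌉=18 ⌈3195/173⌉=19 ⌈3312/173⌉=20 ⌈3429/173⌉=20
  n=30…39: ⌈3546/173⌉=21 ⌈3663/173⌉=22 ⌈3780/173⌉=22 ⌈3897/173⌉=23 ⌈4014/173⌉=24 ⌈4131/173⌉=24 ⌈4248/173⌉=25 ⌈4365/173⌉=26 ⌈4482/173⌉=26 ⌈4599/173⌉=27
  n=40…44: ⌈4716/173⌉=28 ⌈4833/173⌉=28 ⌈4950/173⌉=29 ⌈5067/173⌉=30 ⌈5184/173⌉=30
s_n = t_(n+1) − t_n for n = 0 … 43 gives
prefix = 01101101101101110110110110110110110110110110
slide a length-9 window over [0..8] … [35..43] (36 windows); first occurrence of each distinct factor:
  [  0..  8] 011011011
  [  1..  9] 110110110
  [  2.. 10] 101101101
  [  7.. 15] 110110111
  [  8.. 16] 101101110
  [  9.. 17] 011011101
  [ 10.. 18] 110111011
  [ 11.. 19] 101110110
  [ 12.. 20] 011101101
  [ 13.. 21] 111011011
  (the other 26 windows repeat one of these)
distinct factors: {011011011, 011011101, 011101101, 101101101, 101101110, 101110110, 110110110, 110110111, 110111011, 111011011}
count = 10  (Sturmian bound for length 9 is 10)

10


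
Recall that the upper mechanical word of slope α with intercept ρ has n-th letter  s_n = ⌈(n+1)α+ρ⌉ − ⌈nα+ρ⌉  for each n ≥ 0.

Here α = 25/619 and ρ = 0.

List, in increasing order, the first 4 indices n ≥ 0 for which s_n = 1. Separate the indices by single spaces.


0 24 49 74

n=0: ⌈25/619⌉−⌈0/619⌉ = 1−0 = 1  ← one
n=1: ⌈50/619⌉−⌈25/619⌉ = 1−1 = 0
n=2: ⌈75/619⌉−⌈50/619⌉ = 1−1 = 0
  …
n=24: ⌈625/619⌉−⌈600/619⌉ = 2−1 = 1  ← one
n=25: ⌈650/619⌉−⌈625/619⌉ = 2−2 = 0
n=26: ⌈675/619⌉−⌈650/619⌉ = 2−2 = 0
  …
n=49: ⌈1250/619⌉−⌈1225/619⌉ = 3−2 = 1  ← one
n=50: ⌈1275/619⌉−⌈1250/619⌉ = 3−3 = 0
n=51: ⌈1300/619⌉−⌈1275/619⌉ = 3−3 = 0
  …
n=74: ⌈1875/619⌉−⌈1850/619⌉ = 4−3 = 1  ← one
positions of the first 4 ones: 0 24 49 74


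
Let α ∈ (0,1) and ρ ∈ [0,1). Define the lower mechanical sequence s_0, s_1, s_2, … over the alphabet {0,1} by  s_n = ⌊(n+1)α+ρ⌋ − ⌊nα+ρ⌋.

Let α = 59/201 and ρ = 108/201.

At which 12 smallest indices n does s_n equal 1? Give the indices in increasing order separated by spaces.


1 4 8 11 15 18 22 25 28 32 35 39

n=0: ⌊167/201⌋−⌊108/201⌋ = 0−0 = 0
n=1: ⌊226/201⌋−⌊167/201⌋ = 1−0 = 1  ← one
n=2: ⌊285/201⌋−⌊226/201⌋ = 1−1 = 0
n=3: ⌊344/201⌋−⌊285/201⌋ = 1−1 = 0
n=4: ⌊403/201⌋−⌊344/201⌋ = 2−1 = 1  ← one
n=5: ⌊462/201⌋−⌊403/201⌋ = 2−2 = 0
n=6: ⌊521/201⌋−⌊462/201⌋ = 2−2 = 0
n=7: ⌊580/201⌋−⌊521/201⌋ = 2−2 = 0
n=8: ⌊639/201⌋−⌊580/201⌋ = 3−2 = 1  ← one
n=9: ⌊698/201⌋−⌊639/201⌋ = 3−3 = 0
n=10: ⌊757/201⌋−⌊698/201⌋ = 3−3 = 0
n=11: ⌊816/201⌋−⌊757/201⌋ = 4−3 = 1  ← one
n=12: ⌊875/201⌋−⌊816/201⌋ = 4−4 = 0
n=13: ⌊934/201⌋−⌊875/201⌋ = 4−4 = 0
n=14: ⌊993/201⌋−⌊934/201⌋ = 4−4 = 0
n=15: ⌊1052/201⌋−⌊993/201⌋ = 5−4 = 1  ← one
n=16: ⌊1111/201⌋−⌊1052/201⌋ = 5−5 = 0
n=17: ⌊1170/201⌋−⌊1111/201⌋ = 5−5 = 0
n=18: ⌊1229/201⌋−⌊1170/201⌋ = 6−5 = 1  ← one
n=19: ⌊1288/201⌋−⌊1229/201⌋ = 6−6 = 0
n=20: ⌊1347/201⌋−⌊1288/201⌋ = 6−6 = 0
n=21: ⌊1406/201⌋−⌊1347/201⌋ = 6−6 = 0
n=22: ⌊1465/201⌋−⌊1406/201⌋ = 7−6 = 1  ← one
n=23: ⌊1524/201⌋−⌊1465/201⌋ = 7−7 = 0
n=24: ⌊1583/201⌋−⌊1524/201⌋ = 7−7 = 0
n=25: ⌊1642/201⌋−⌊1583/201⌋ = 8−7 = 1  ← one
n=26: ⌊1701/201⌋−⌊1642/201⌋ = 8−8 = 0
n=27: ⌊1760/201⌋−⌊1701/201⌋ = 8−8 = 0
n=28: ⌊1819/201⌋−⌊1760/201⌋ = 9−8 = 1  ← one
n=29: ⌊1878/201⌋−⌊1819/201⌋ = 9−9 = 0
n=30: ⌊1937/201⌋−⌊1878/201⌋ = 9−9 = 0
n=31: ⌊1996/201⌋−⌊1937/201⌋ = 9−9 = 0
n=32: ⌊2055/201⌋−⌊1996/201⌋ = 10−9 = 1  ← one
n=33: ⌊2114/201⌋−⌊2055/201⌋ = 10−10 = 0
n=34: ⌊2173/201⌋−⌊2114/201⌋ = 10−10 = 0
n=35: ⌊2232/201⌋−⌊2173/201⌋ = 11−10 = 1  ← one
n=36: ⌊2291/201⌋−⌊2232/201⌋ = 11−11 = 0
n=37: ⌊2350/201⌋−⌊2291/201⌋ = 11−11 = 0
n=38: ⌊2409/201⌋−⌊2350/201⌋ = 11−11 = 0
n=39: ⌊2468/201⌋−⌊2409/201⌋ = 12−11 = 1  ← one
positions of the first 12 ones: 1 4 8 11 15 18 22 25 28 32 35 39


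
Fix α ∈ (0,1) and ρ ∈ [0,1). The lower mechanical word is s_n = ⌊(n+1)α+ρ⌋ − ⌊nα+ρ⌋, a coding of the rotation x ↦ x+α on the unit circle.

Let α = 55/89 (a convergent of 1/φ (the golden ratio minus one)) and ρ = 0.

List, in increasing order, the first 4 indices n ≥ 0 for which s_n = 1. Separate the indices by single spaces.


n=0: ⌊55/89⌋−⌊0/89⌋ = 0−0 = 0
n=1: ⌊110/89⌋−⌊55/89⌋ = 1−0 = 1  ← one
n=2: ⌊165/89⌋−⌊110/89⌋ = 1−1 = 0
n=3: ⌊220/89⌋−⌊165/89⌋ = 2−1 = 1  ← one
n=4: ⌊275/89⌋−⌊220/89⌋ = 3−2 = 1  ← one
n=5: ⌊330/89⌋−⌊275/89⌋ = 3−3 = 0
n=6: ⌊385/89⌋−⌊330/89⌋ = 4−3 = 1  ← one
positions of the first 4 ones: 1 3 4 6

1 3 4 6


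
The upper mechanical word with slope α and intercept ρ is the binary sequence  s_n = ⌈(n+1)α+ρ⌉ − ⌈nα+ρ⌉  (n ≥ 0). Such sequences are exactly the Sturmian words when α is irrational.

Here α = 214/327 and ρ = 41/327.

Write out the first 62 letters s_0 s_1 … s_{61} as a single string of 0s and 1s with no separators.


01101101101011011011011011011011011010110110110110110110110110

n=0: ⌈(1·214+41)/327⌉ − ⌈(0·214+41)/327⌉ = ⌈255/327⌉ − ⌈41/327⌉ = 1 − 1 = 0
n=1: ⌈(2·214+41)/327⌉ − ⌈(1·214+41)/327⌉ = ⌈469/327⌉ − ⌈255/327⌉ = 2 − 1 = 1
n=2: ⌈(3·214+41)/327⌉ − ⌈(2·214+41)/327⌉ = ⌈683/327⌉ − ⌈469/327⌉ = 3 − 2 = 1
n=3: ⌈(4·214+41)/327⌉ − ⌈(3·214+41)/327⌉ = ⌈897/327⌉ − ⌈683/327⌉ = 3 − 3 = 0
n=4: ⌈(5·214+41)/327⌉ − ⌈(4·214+41)/327⌉ = ⌈1111/327⌉ − ⌈897/327⌉ = 4 − 3 = 1
n=5: ⌈(6·214+41)/327⌉ − ⌈(5·214+41)/327⌉ = ⌈1325/327⌉ − ⌈1111/327⌉ = 5 − 4 = 1
n=6: ⌈(7·214+41)/327⌉ − ⌈(6·214+41)/327⌉ = ⌈1539/327⌉ − ⌈1325/327⌉ = 5 − 5 = 0
n=7: ⌈(8·214+41)/327⌉ − ⌈(7·214+41)/327⌉ = ⌈1753/327⌉ − ⌈1539/327⌉ = 6 − 5 = 1
n=8: ⌈(9·214+41)/327⌉ − ⌈(8·214+41)/327⌉ = ⌈1967/327⌉ − ⌈1753/327⌉ = 7 − 6 = 1
n=9: ⌈(10·214+41)/327⌉ − ⌈(9·214+41)/327⌉ = ⌈2181/327⌉ − ⌈1967/327⌉ = 7 − 7 = 0
n=10: ⌈(11·214+41)/327⌉ − ⌈(10·214+41)/327⌉ = ⌈2395/327⌉ − ⌈2181/327⌉ = 8 − 7 = 1
n=11: ⌈(12·214+41)/327⌉ − ⌈(11·214+41)/327⌉ = ⌈2609/327⌉ − ⌈2395/327⌉ = 8 − 8 = 0
n=12: ⌈(13·214+41)/327⌉ − ⌈(12·214+41)/327⌉ = ⌈2823/327⌉ − ⌈2609/327⌉ = 9 − 8 = 1
n=13: ⌈(14·214+41)/327⌉ − ⌈(13·214+41)/327⌉ = ⌈3037/327⌉ − ⌈2823/327⌉ = 10 − 9 = 1
n=14: ⌈(15·214+41)/327⌉ − ⌈(14·214+41)/327⌉ = ⌈3251/327⌉ − ⌈3037/327⌉ = 10 − 10 = 0
n=15: ⌈(16·214+41)/327⌉ − ⌈(15·214+41)/327⌉ = ⌈3465/327⌉ − ⌈3251/327⌉ = 11 − 10 = 1
n=16: ⌈(17·214+41)/327⌉ − ⌈(16·214+41)/327⌉ = ⌈3679/327⌉ − ⌈3465/327⌉ = 12 − 11 = 1
n=17: ⌈(18·214+41)/327⌉ − ⌈(17·214+41)/327⌉ = ⌈3893/327⌉ − ⌈3679/327⌉ = 12 − 12 = 0
n=18: ⌈(19·214+41)/327⌉ − ⌈(18·214+41)/327⌉ = ⌈4107/327⌉ − ⌈3893/327⌉ = 13 − 12 = 1
n=19: ⌈(20·214+41)/327⌉ − ⌈(19·214+41)/327⌉ = ⌈4321/327⌉ − ⌈4107/327⌉ = 14 − 13 = 1
n=20: ⌈(21·214+41)/327⌉ − ⌈(20·214+41)/327⌉ = ⌈4535/327⌉ − ⌈4321/327⌉ = 14 − 14 = 0
n=21: ⌈(22·214+41)/327⌉ − ⌈(21·214+41)/327⌉ = ⌈4749/327⌉ − ⌈4535/327⌉ = 15 − 14 = 1
n=22: ⌈(23·214+41)/327⌉ − ⌈(22·214+41)/327⌉ = ⌈4963/327⌉ − ⌈4749/327⌉ = 16 − 15 = 1
n=23: ⌈(24·214+41)/327⌉ − ⌈(23·214+41)/327⌉ = ⌈5177/327⌉ − ⌈4963/327⌉ = 16 − 16 = 0
n=24: ⌈(25·214+41)/327⌉ − ⌈(24·214+41)/327⌉ = ⌈5391/327⌉ − ⌈5177/327⌉ = 17 − 16 = 1
n=25: ⌈(26·214+41)/327⌉ − ⌈(25·214+41)/327⌉ = ⌈5605/327⌉ − ⌈5391/327⌉ = 18 − 17 = 1
n=26: ⌈(27·214+41)/327⌉ − ⌈(26·214+41)/327⌉ = ⌈5819/327⌉ − ⌈5605/327⌉ = 18 − 18 = 0
n=27: ⌈(28·214+41)/327⌉ − ⌈(27·214+41)/327⌉ = ⌈6033/327⌉ − ⌈5819/327⌉ = 19 − 18 = 1
n=28: ⌈(29·214+41)/327⌉ − ⌈(28·214+41)/327⌉ = ⌈6247/327⌉ − ⌈6033/327⌉ = 20 − 19 = 1
n=29: ⌈(30·214+41)/327⌉ − ⌈(29·214+41)/327⌉ = ⌈6461/327⌉ − ⌈6247/327⌉ = 20 − 20 = 0
n=30: ⌈(31·214+41)/327⌉ − ⌈(30·214+41)/327⌉ = ⌈6675/327⌉ − ⌈6461/327⌉ = 21 − 20 = 1
n=31: ⌈(32·214+41)/327⌉ − ⌈(31·214+41)/327⌉ = ⌈6889/327⌉ − ⌈6675/327⌉ = 22 − 21 = 1
n=32: ⌈(33·214+41)/327⌉ − ⌈(32·214+41)/327⌉ = ⌈7103/327⌉ − ⌈6889/327⌉ = 22 − 22 = 0
n=33: ⌈(34·214+41)/327⌉ − ⌈(33·214+41)/327⌉ = ⌈7317/327⌉ − ⌈7103/327⌉ = 23 − 22 = 1
n=34: ⌈(35·214+41)/327⌉ − ⌈(34·214+41)/327⌉ = ⌈7531/327⌉ − ⌈7317/327⌉ = 24 − 23 = 1
n=35: ⌈(36·214+41)/327⌉ − ⌈(35·214+41)/327⌉ = ⌈7745/327⌉ − ⌈7531/327⌉ = 24 − 24 = 0
n=36: ⌈(37·214+41)/327⌉ − ⌈(36·214+41)/327⌉ = ⌈7959/327⌉ − ⌈7745/327⌉ = 25 − 24 = 1
n=37: ⌈(38·214+41)/327⌉ − ⌈(37·214+41)/327⌉ = ⌈8173/327⌉ − ⌈7959/327⌉ = 25 − 25 = 0
n=38: ⌈(39·214+41)/327⌉ − ⌈(38·214+41)/327⌉ = ⌈8387/327⌉ − ⌈8173/327⌉ = 26 − 25 = 1
n=39: ⌈(40·214+41)/327⌉ − ⌈(39·214+41)/327⌉ = ⌈8601/327⌉ − ⌈8387/327⌉ = 27 − 26 = 1
n=40: ⌈(41·214+41)/327⌉ − ⌈(40·214+41)/327⌉ = ⌈8815/327⌉ − ⌈8601/327⌉ = 27 − 27 = 0
n=41: ⌈(42·214+41)/327⌉ − ⌈(41·214+41)/327⌉ = ⌈9029/327⌉ − ⌈8815/327⌉ = 28 − 27 = 1
n=42: ⌈(43·214+41)/327⌉ − ⌈(42·214+41)/327⌉ = ⌈9243/327⌉ − ⌈9029/327⌉ = 29 − 28 = 1
n=43: ⌈(44·214+41)/327⌉ − ⌈(43·214+41)/327⌉ = ⌈9457/327⌉ − ⌈9243/327⌉ = 29 − 29 = 0
n=44: ⌈(45·214+41)/327⌉ − ⌈(44·214+41)/327⌉ = ⌈9671/327⌉ − ⌈9457/327⌉ = 30 − 29 = 1
n=45: ⌈(46·214+41)/327⌉ − ⌈(45·214+41)/327⌉ = ⌈9885/327⌉ − ⌈9671/327⌉ = 31 − 30 = 1
n=46: ⌈(47·214+41)/327⌉ − ⌈(46·214+41)/327⌉ = ⌈10099/327⌉ − ⌈9885/327⌉ = 31 − 31 = 0
n=47: ⌈(48·214+41)/327⌉ − ⌈(47·214+41)/327⌉ = ⌈10313/327⌉ − ⌈10099/327⌉ = 32 − 31 = 1
n=48: ⌈(49·214+41)/327⌉ − ⌈(48·214+41)/327⌉ = ⌈10527/327⌉ − ⌈10313/327⌉ = 33 − 32 = 1
n=49: ⌈(50·214+41)/327⌉ − ⌈(49·214+41)/327⌉ = ⌈10741/327⌉ − ⌈10527/327⌉ = 33 − 33 = 0
n=50: ⌈(51·214+41)/327⌉ − ⌈(50·214+41)/327⌉ = ⌈10955/327⌉ − ⌈10741/327⌉ = 34 − 33 = 1
n=51: ⌈(52·214+41)/327⌉ − ⌈(51·214+41)/327⌉ = ⌈11169/327⌉ − ⌈10955/327⌉ = 35 − 34 = 1
n=52: ⌈(53·214+41)/327⌉ − ⌈(52·214+41)/327⌉ = ⌈11383/327⌉ − ⌈11169/327⌉ = 35 − 35 = 0
n=53: ⌈(54·214+41)/327⌉ − ⌈(53·214+41)/327⌉ = ⌈11597/327⌉ − ⌈11383/327⌉ = 36 − 35 = 1
n=54: ⌈(55·214+41)/327⌉ − ⌈(54·214+41)/327⌉ = ⌈11811/327⌉ − ⌈11597/327⌉ = 37 − 36 = 1
n=55: ⌈(56·214+41)/327⌉ − ⌈(55·214+41)/327⌉ = ⌈12025/327⌉ − ⌈11811/327⌉ = 37 − 37 = 0
n=56: ⌈(57·214+41)/327⌉ − ⌈(56·214+41)/327⌉ = ⌈12239/327⌉ − ⌈12025/327⌉ = 38 − 37 = 1
n=57: ⌈(58·214+41)/327⌉ − ⌈(57·214+41)/327⌉ = ⌈12453/327⌉ − ⌈12239/327⌉ = 39 − 38 = 1
n=58: ⌈(59·214+41)/327⌉ − ⌈(58·214+41)/327⌉ = ⌈12667/327⌉ − ⌈12453/327⌉ = 39 − 39 = 0
n=59: ⌈(60·214+41)/327⌉ − ⌈(59·214+41)/327⌉ = ⌈12881/327⌉ − ⌈12667/327⌉ = 40 − 39 = 1
n=60: ⌈(61·214+41)/327⌉ − ⌈(60·214+41)/327⌉ = ⌈13095/327⌉ − ⌈12881/327⌉ = 41 − 40 = 1
n=61: ⌈(62·214+41)/327⌉ − ⌈(61·214+41)/327⌉ = ⌈13309/327⌉ − ⌈13095/327⌉ = 41 − 41 = 0


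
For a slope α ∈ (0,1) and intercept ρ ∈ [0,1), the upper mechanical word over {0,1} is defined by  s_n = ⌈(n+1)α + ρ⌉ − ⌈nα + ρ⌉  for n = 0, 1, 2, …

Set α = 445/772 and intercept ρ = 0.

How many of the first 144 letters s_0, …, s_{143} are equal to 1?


#1s = Σ_{n=0}^{143} s_n = Σ_{n=0}^{143} (⌈(n+1)α+ρ⌉ − ⌈nα+ρ⌉)
the sum telescopes: every ⌈nα+ρ⌉ with 0 < n < 144 appears once with + and once with −, leaving ⌈144α+ρ⌉ − ⌈0·α+ρ⌉
144α + ρ = (144·445) / 772 = 64080/772
ρ = 0/772
⌈64080/772⌉ = 84,  ⌈0/772⌉ = 0
#1s = 84 − 0 = 84

84


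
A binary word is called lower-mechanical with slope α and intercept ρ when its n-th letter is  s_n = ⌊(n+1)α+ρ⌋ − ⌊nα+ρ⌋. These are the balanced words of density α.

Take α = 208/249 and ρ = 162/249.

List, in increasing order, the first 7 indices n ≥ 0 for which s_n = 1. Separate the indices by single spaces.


0 1 2 4 5 6 7

n=0: ⌊370/249⌋−⌊162/249⌋ = 1−0 = 1  ← one
n=1: ⌊578/249⌋−⌊370/249⌋ = 2−1 = 1  ← one
n=2: ⌊786/249⌋−⌊578/249⌋ = 3−2 = 1  ← one
n=3: ⌊994/249⌋−⌊786/249⌋ = 3−3 = 0
n=4: ⌊1202/249⌋−⌊994/249⌋ = 4−3 = 1  ← one
n=5: ⌊1410/249⌋−⌊1202/249⌋ = 5−4 = 1  ← one
n=6: ⌊1618/249⌋−⌊1410/249⌋ = 6−5 = 1  ← one
n=7: ⌊1826/249⌋−⌊1618/249⌋ = 7−6 = 1  ← one
positions of the first 7 ones: 0 1 2 4 5 6 7


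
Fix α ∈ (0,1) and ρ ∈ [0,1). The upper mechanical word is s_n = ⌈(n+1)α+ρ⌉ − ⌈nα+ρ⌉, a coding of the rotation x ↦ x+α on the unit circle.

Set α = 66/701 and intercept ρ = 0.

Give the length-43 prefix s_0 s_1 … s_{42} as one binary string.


1000000000100000000001000000000100000000001

n=0: ⌈(1·66)/701⌉ − ⌈(0·66)/701⌉ = ⌈66/701⌉ − ⌈0/701⌉ = 1 − 0 = 1
n=1: ⌈(2·66)/701⌉ − ⌈(1·66)/701⌉ = ⌈132/701⌉ − ⌈66/701⌉ = 1 − 1 = 0
n=2: ⌈(3·66)/701⌉ − ⌈(2·66)/701⌉ = ⌈198/701⌉ − ⌈132/701⌉ = 1 − 1 = 0
n=3: ⌈(4·66)/701⌉ − ⌈(3·66)/701⌉ = ⌈264/701⌉ − ⌈198/701⌉ = 1 − 1 = 0
n=4: ⌈(5·66)/701⌉ − ⌈(4·66)/701⌉ = ⌈330/701⌉ − ⌈264/701⌉ = 1 − 1 = 0
n=5: ⌈(6·66)/701⌉ − ⌈(5·66)/701⌉ = ⌈396/701⌉ − ⌈330/701⌉ = 1 − 1 = 0
n=6: ⌈(7·66)/701⌉ − ⌈(6·66)/701⌉ = ⌈462/701⌉ − ⌈396/701⌉ = 1 − 1 = 0
n=7: ⌈(8·66)/701⌉ − ⌈(7·66)/701⌉ = ⌈528/701⌉ − ⌈462/701⌉ = 1 − 1 = 0
n=8: ⌈(9·66)/701⌉ − ⌈(8·66)/701⌉ = ⌈594/701⌉ − ⌈528/701⌉ = 1 − 1 = 0
n=9: ⌈(10·66)/701⌉ − ⌈(9·66)/701⌉ = ⌈660/701⌉ − ⌈594/701⌉ = 1 − 1 = 0
n=10: ⌈(11·66)/701⌉ − ⌈(10·66)/701⌉ = ⌈726/701⌉ − ⌈660/701⌉ = 2 − 1 = 1
n=11: ⌈(12·66)/701⌉ − ⌈(11·66)/701⌉ = ⌈792/701⌉ − ⌈726/701⌉ = 2 − 2 = 0
n=12: ⌈(13·66)/701⌉ − ⌈(12·66)/701⌉ = ⌈858/701⌉ − ⌈792/701⌉ = 2 − 2 = 0
n=13: ⌈(14·66)/701⌉ − ⌈(13·66)/701⌉ = ⌈924/701⌉ − ⌈858/701⌉ = 2 − 2 = 0
n=14: ⌈(15·66)/701⌉ − ⌈(14·66)/701⌉ = ⌈990/701⌉ − ⌈924/701⌉ = 2 − 2 = 0
n=15: ⌈(16·66)/701⌉ − ⌈(15·66)/701⌉ = ⌈1056/701⌉ − ⌈990/701⌉ = 2 − 2 = 0
n=16: ⌈(17·66)/701⌉ − ⌈(16·66)/701⌉ = ⌈1122/701⌉ − ⌈1056/701⌉ = 2 − 2 = 0
n=17: ⌈(18·66)/701⌉ − ⌈(17·66)/701⌉ = ⌈1188/701⌉ − ⌈1122/701⌉ = 2 − 2 = 0
n=18: ⌈(19·66)/701⌉ − ⌈(18·66)/701⌉ = ⌈1254/701⌉ − ⌈1188/701⌉ = 2 − 2 = 0
n=19: ⌈(20·66)/701⌉ − ⌈(19·66)/701⌉ = ⌈1320/701⌉ − ⌈1254/701⌉ = 2 − 2 = 0
n=20: ⌈(21·66)/701⌉ − ⌈(20·66)/701⌉ = ⌈1386/701⌉ − ⌈1320/701⌉ = 2 − 2 = 0
n=21: ⌈(22·66)/701⌉ − ⌈(21·66)/701⌉ = ⌈1452/701⌉ − ⌈1386/701⌉ = 3 − 2 = 1
n=22: ⌈(23·66)/701⌉ − ⌈(22·66)/701⌉ = ⌈1518/701⌉ − ⌈1452/701⌉ = 3 − 3 = 0
n=23: ⌈(24·66)/701⌉ − ⌈(23·66)/701⌉ = ⌈1584/701⌉ − ⌈1518/701⌉ = 3 − 3 = 0
n=24: ⌈(25·66)/701⌉ − ⌈(24·66)/701⌉ = ⌈1650/701⌉ − ⌈1584/701⌉ = 3 − 3 = 0
n=25: ⌈(26·66)/701⌉ − ⌈(25·66)/701⌉ = ⌈1716/701⌉ − ⌈1650/701⌉ = 3 − 3 = 0
n=26: ⌈(27·66)/701⌉ − ⌈(26·66)/701⌉ = ⌈1782/701⌉ − ⌈1716/701⌉ = 3 − 3 = 0
n=27: ⌈(28·66)/701⌉ − ⌈(27·66)/701⌉ = ⌈1848/701⌉ − ⌈1782/701⌉ = 3 − 3 = 0
n=28: ⌈(29·66)/701⌉ − ⌈(28·66)/701⌉ = ⌈1914/701⌉ − ⌈1848/701⌉ = 3 − 3 = 0
n=29: ⌈(30·66)/701⌉ − ⌈(29·66)/701⌉ = ⌈1980/701⌉ − ⌈1914/701⌉ = 3 − 3 = 0
n=30: ⌈(31·66)/701⌉ − ⌈(30·66)/701⌉ = ⌈2046/701⌉ − ⌈1980/701⌉ = 3 − 3 = 0
n=31: ⌈(32·66)/701⌉ − ⌈(31·66)/701⌉ = ⌈2112/701⌉ − ⌈2046/701⌉ = 4 − 3 = 1
n=32: ⌈(33·66)/701⌉ − ⌈(32·66)/701⌉ = ⌈2178/701⌉ − ⌈2112/701⌉ = 4 − 4 = 0
n=33: ⌈(34·66)/701⌉ − ⌈(33·66)/701⌉ = ⌈2244/701⌉ − ⌈2178/701⌉ = 4 − 4 = 0
n=34: ⌈(35·66)/701⌉ − ⌈(34·66)/701⌉ = ⌈2310/701⌉ − ⌈2244/701⌉ = 4 − 4 = 0
n=35: ⌈(36·66)/701⌉ − ⌈(35·66)/701⌉ = ⌈2376/701⌉ − ⌈2310/701⌉ = 4 − 4 = 0
n=36: ⌈(37·66)/701⌉ − ⌈(36·66)/701⌉ = ⌈2442/701⌉ − ⌈2376/701⌉ = 4 − 4 = 0
n=37: ⌈(38·66)/701⌉ − ⌈(37·66)/701⌉ = ⌈2508/701⌉ − ⌈2442/701⌉ = 4 − 4 = 0
n=38: ⌈(39·66)/701⌉ − ⌈(38·66)/701⌉ = ⌈2574/701⌉ − ⌈2508/701⌉ = 4 − 4 = 0
n=39: ⌈(40·66)/701⌉ − ⌈(39·66)/701⌉ = ⌈2640/701⌉ − ⌈2574/701⌉ = 4 − 4 = 0
n=40: ⌈(41·66)/701⌉ − ⌈(40·66)/701⌉ = ⌈2706/701⌉ − ⌈2640/701⌉ = 4 − 4 = 0
n=41: ⌈(42·66)/701⌉ − ⌈(41·66)/701⌉ = ⌈2772/701⌉ − ⌈2706/701⌉ = 4 − 4 = 0
n=42: ⌈(43·66)/701⌉ − ⌈(42·66)/701⌉ = ⌈2838/701⌉ − ⌈2772/701⌉ = 5 − 4 = 1
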